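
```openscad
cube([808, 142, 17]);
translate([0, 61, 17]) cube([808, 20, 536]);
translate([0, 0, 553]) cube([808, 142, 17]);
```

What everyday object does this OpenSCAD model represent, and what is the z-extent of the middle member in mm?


An I-beam. The web height is 536 mm.

Two wide flanges with a thin centred web — an I-beam. Overall 570 mm minus two 17 mm flanges gives a web of 570 − 2·17 = 536 mm.


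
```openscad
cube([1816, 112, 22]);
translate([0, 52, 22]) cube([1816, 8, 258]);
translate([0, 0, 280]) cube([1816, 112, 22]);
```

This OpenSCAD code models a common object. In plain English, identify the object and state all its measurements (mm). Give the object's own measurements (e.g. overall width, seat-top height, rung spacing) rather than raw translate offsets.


An I-beam lying along x, 1816 mm long. Overall section height 302 mm. Two flanges 112 mm wide (y) and 22 mm thick, one on the floor and one at the top; a web 8 mm thick runs between them, centred on the flange width.


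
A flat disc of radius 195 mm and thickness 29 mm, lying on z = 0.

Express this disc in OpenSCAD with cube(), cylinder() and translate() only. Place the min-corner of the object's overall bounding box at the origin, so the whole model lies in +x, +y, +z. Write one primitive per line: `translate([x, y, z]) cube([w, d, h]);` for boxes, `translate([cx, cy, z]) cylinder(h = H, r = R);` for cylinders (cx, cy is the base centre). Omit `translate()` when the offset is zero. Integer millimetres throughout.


translate([195, 195, 0]) cylinder(h = 29, r = 195);


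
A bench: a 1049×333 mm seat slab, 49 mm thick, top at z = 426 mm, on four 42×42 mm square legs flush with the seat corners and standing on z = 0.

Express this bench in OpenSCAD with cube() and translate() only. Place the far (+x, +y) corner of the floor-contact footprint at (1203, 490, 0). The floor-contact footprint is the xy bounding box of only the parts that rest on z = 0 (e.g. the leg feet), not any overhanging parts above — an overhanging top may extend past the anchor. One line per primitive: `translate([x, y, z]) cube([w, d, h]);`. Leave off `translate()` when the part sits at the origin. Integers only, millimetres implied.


// leg_h = 426 − 49 = 377
translate([154, 157, 377]) cube([1049, 333, 49]);
translate([154, 157, 0]) cube([42, 42, 377]);
translate([154, 448, 0]) cube([42, 42, 377]);
translate([1161, 157, 0]) cube([42, 42, 377]);
translate([1161, 448, 0]) cube([42, 42, 377]);


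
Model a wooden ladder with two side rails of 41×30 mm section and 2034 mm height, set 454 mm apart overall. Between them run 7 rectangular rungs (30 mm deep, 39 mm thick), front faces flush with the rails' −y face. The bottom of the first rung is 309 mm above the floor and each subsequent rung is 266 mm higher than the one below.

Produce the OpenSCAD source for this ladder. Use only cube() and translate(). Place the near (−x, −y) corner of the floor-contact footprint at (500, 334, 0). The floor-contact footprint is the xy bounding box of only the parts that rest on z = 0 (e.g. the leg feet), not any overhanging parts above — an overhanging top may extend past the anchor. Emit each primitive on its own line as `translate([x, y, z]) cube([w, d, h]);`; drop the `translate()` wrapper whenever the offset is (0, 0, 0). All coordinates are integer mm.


translate([500, 334, 0]) cube([41, 30, 2034]);
translate([913, 334, 0]) cube([41, 30, 2034]);
translate([541, 334, 309]) cube([372, 30, 39]);
translate([541, 334, 575]) cube([372, 30, 39]);
translate([541, 334, 841]) cube([372, 30, 39]);
translate([541, 334, 1107]) cube([372, 30, 39]);
translate([541, 334, 1373]) cube([372, 30, 39]);
translate([541, 334, 1639]) cube([372, 30, 39]);
translate([541, 334, 1905]) cube([372, 30, 39]);


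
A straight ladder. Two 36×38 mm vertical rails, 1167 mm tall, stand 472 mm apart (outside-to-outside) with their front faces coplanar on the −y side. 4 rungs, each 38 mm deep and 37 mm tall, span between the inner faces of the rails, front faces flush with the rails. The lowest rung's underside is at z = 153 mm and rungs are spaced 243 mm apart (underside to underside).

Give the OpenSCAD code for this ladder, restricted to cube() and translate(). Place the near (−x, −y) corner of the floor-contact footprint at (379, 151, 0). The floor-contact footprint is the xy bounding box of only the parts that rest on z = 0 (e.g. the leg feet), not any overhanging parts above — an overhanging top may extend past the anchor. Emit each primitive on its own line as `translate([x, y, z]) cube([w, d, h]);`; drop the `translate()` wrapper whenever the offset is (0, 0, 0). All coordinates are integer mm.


translate([379, 151, 0]) cube([36, 38, 1167]);
translate([815, 151, 0]) cube([36, 38, 1167]);
translate([415, 151, 153]) cube([400, 38, 37]);
translate([415, 151, 396]) cube([400, 38, 37]);
translate([415, 151, 639]) cube([400, 38, 37]);
translate([415, 151, 882]) cube([400, 38, 37]);


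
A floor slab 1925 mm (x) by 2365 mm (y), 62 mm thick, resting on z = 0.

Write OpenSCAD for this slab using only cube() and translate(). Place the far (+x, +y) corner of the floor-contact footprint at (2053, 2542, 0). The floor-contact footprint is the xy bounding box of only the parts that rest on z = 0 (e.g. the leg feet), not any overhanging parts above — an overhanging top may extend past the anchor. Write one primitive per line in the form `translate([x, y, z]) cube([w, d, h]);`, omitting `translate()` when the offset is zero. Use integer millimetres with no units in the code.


translate([128, 177, 0]) cube([1925, 2365, 62]);


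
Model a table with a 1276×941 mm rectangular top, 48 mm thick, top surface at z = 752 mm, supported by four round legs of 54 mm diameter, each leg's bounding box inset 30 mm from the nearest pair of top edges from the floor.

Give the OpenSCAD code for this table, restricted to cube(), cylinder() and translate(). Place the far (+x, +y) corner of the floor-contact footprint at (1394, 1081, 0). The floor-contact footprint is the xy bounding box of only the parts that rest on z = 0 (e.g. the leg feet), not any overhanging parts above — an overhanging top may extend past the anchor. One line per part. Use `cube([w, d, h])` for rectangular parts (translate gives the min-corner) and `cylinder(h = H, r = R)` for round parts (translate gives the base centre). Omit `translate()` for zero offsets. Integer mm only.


translate([148, 170, 704]) cube([1276, 941, 48]);
translate([205, 227, 0]) cylinder(h = 704, r = 27);
translate([1367, 227, 0]) cylinder(h = 704, r = 27);
translate([205, 1054, 0]) cylinder(h = 704, r = 27);
translate([1367, 1054, 0]) cylinder(h = 704, r = 27);


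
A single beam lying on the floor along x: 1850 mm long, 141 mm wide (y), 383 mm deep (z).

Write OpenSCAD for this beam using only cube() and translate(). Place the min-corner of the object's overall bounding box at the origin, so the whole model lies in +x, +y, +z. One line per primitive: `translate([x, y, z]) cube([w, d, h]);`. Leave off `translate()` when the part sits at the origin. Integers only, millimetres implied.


cube([1850, 141, 383]);


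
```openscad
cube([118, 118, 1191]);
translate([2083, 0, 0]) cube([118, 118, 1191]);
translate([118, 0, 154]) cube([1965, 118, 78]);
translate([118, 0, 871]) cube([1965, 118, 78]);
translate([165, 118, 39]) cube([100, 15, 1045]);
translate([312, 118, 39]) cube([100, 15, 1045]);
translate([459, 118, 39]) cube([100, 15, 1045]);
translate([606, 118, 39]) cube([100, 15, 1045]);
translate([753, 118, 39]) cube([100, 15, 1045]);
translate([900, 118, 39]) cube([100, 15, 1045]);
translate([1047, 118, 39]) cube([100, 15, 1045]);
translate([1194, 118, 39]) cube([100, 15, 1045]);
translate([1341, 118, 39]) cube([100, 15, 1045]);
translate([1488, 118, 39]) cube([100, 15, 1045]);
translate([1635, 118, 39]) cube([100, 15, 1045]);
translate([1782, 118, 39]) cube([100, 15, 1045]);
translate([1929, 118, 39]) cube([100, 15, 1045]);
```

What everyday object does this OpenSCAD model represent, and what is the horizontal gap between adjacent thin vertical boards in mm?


A fence section. The picket gap is 47 mm.

Two posts, two rails, 13 pickets — a fence section. Span 1965 mm holds 13 pickets of 100 mm with 14 equal gaps: ⌊(1965 − 13·100) / 14⌋ = 47 mm.


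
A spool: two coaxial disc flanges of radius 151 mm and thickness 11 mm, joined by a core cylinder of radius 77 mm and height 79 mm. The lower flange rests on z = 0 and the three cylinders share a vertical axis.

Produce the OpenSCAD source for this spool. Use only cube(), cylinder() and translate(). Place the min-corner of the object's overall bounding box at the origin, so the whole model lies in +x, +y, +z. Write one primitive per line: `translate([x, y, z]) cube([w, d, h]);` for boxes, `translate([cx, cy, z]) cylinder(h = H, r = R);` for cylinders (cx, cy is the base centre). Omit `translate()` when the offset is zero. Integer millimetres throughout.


translate([151, 151, 0]) cylinder(h = 11, r = 151);
translate([151, 151, 11]) cylinder(h = 79, r = 77);
translate([151, 151, 90]) cylinder(h = 11, r = 151);


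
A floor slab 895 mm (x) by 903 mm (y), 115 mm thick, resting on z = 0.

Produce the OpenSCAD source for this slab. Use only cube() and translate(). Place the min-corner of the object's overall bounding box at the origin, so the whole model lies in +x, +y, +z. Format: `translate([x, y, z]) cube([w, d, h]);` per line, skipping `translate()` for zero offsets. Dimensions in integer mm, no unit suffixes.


cube([895, 903, 115]);


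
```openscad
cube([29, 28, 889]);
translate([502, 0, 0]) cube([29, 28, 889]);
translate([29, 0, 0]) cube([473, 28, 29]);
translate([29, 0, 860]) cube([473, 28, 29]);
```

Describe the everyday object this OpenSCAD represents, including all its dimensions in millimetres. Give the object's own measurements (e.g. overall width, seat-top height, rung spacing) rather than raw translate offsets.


A rectangular picture frame lying in the x–z plane (depth along y). The opening is 473 mm wide (x) by 831 mm tall (z), surrounded by a border 29 mm wide on all four sides. The frame is 28 mm deep and is made of two full-height vertical stiles with two horizontal rails fitted between them.


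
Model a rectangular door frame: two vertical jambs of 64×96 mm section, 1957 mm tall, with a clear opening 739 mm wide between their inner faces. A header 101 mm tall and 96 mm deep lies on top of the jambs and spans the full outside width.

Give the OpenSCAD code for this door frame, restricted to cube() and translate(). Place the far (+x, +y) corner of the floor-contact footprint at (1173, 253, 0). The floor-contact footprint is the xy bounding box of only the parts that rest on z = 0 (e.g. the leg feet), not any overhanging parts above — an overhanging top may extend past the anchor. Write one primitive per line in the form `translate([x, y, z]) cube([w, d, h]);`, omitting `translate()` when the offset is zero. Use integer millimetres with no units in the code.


translate([306, 157, 0]) cube([64, 96, 1957]);
translate([1109, 157, 0]) cube([64, 96, 1957]);
translate([306, 157, 1957]) cube([867, 96, 101]);


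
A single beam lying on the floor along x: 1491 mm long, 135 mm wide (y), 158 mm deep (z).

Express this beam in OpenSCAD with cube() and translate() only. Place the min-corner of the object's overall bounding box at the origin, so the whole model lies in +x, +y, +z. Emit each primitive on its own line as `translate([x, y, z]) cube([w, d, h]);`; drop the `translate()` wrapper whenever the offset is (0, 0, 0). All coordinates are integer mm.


cube([1491, 135, 158]);


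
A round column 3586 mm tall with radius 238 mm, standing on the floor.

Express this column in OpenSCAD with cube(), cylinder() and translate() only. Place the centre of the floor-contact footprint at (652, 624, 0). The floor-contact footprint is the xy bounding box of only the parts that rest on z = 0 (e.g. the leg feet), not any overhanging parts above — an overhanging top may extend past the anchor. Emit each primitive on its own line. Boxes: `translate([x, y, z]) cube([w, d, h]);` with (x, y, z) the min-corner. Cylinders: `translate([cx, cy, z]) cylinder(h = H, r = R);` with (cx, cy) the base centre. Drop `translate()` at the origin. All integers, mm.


translate([652, 624, 0]) cylinder(h = 3586, r = 238);


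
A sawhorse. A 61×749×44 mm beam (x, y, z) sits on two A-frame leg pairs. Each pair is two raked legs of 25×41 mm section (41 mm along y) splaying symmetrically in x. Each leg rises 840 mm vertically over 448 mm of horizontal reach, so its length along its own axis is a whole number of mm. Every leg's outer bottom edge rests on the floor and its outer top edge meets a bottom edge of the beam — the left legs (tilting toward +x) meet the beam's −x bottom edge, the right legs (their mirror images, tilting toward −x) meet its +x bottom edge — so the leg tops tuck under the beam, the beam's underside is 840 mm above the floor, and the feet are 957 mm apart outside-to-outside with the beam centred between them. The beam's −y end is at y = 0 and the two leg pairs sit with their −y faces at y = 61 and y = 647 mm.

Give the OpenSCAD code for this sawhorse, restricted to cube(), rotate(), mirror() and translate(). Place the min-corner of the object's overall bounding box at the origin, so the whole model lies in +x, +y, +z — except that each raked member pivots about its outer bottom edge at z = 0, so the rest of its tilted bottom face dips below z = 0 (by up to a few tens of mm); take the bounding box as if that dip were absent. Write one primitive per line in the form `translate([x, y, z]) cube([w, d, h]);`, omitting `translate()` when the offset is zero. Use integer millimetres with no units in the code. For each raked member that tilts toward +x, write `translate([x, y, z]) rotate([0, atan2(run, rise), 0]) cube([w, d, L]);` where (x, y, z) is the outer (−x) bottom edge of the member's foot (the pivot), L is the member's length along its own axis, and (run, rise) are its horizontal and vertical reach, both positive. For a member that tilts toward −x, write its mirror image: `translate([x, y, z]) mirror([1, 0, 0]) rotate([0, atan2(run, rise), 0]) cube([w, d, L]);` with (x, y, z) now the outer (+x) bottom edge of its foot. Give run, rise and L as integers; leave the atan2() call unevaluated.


translate([448, 0, 840]) cube([61, 749, 44]);
translate([0, 61, 0]) rotate([0, atan2(448, 840), 0]) cube([25, 41, 952]);
translate([957, 61, 0]) mirror([1, 0, 0]) rotate([0, atan2(448, 840), 0]) cube([25, 41, 952]);
translate([0, 647, 0]) rotate([0, atan2(448, 840), 0]) cube([25, 41, 952]);
translate([957, 647, 0]) mirror([1, 0, 0]) rotate([0, atan2(448, 840), 0]) cube([25, 41, 952]);


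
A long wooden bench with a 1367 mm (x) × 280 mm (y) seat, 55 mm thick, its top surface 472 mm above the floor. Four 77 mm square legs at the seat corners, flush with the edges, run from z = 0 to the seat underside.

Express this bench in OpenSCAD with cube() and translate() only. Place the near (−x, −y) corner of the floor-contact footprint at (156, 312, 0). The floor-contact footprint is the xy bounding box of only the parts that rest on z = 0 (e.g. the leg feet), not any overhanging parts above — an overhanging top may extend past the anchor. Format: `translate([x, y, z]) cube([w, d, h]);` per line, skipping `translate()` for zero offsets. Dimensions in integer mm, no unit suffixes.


translate([156, 312, 417]) cube([1367, 280, 55]);
translate([156, 312, 0]) cube([77, 77, 417]);
translate([156, 515, 0]) cube([77, 77, 417]);
translate([1446, 312, 0]) cube([77, 77, 417]);
translate([1446, 515, 0]) cube([77, 77, 417]);


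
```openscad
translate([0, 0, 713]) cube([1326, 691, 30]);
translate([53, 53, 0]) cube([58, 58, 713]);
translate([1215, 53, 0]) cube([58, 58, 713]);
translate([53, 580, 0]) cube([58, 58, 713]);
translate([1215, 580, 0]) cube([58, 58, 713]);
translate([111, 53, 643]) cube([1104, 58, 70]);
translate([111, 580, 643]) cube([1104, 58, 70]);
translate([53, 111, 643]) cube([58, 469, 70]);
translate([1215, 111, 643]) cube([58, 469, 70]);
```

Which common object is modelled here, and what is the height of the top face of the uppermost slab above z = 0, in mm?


A table. The table height is 743 mm.

A 1326×691×30 slab sits at z = 713 on four 58 mm square posts — a table. The top surface is at 713 + 30 = 743 mm.


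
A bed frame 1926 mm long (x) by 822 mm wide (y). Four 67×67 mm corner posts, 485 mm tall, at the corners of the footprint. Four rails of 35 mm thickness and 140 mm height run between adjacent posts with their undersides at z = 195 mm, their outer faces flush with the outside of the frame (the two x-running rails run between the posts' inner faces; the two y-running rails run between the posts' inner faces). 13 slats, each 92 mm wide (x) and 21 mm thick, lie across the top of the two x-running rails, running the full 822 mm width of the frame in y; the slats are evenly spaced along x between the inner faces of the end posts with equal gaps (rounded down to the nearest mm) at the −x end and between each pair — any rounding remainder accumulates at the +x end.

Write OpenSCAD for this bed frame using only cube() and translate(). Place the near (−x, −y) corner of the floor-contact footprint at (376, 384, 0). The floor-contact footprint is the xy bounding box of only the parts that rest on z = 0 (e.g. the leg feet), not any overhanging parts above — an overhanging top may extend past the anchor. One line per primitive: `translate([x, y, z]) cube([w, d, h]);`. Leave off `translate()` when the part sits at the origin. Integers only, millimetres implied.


// slat z = rail_z + rail_h = 195 + 140 = 335
// slat gap = ⌊(1792 − 13·92) / 14⌋ = 42
translate([376, 384, 0]) cube([67, 67, 485]);
translate([376, 1139, 0]) cube([67, 67, 485]);
translate([2235, 384, 0]) cube([67, 67, 485]);
translate([2235, 1139, 0]) cube([67, 67, 485]);
translate([443, 384, 195]) cube([1792, 35, 140]);
translate([443, 1171, 195]) cube([1792, 35, 140]);
translate([376, 451, 195]) cube([35, 688, 140]);
translate([2267, 451, 195]) cube([35, 688, 140]);
translate([485, 384, 335]) cube([92, 822, 21]);
translate([619, 384, 335]) cube([92, 822, 21]);
translate([753, 384, 335]) cube([92, 822, 21]);
translate([887, 384, 335]) cube([92, 822, 21]);
translate([1021, 384, 335]) cube([92, 822, 21]);
translate([1155, 384, 335]) cube([92, 822, 21]);
translate([1289, 384, 335]) cube([92, 822, 21]);
translate([1423, 384, 335]) cube([92, 822, 21]);
translate([1557, 384, 335]) cube([92, 822, 21]);
translate([1691, 384, 335]) cube([92, 822, 21]);
translate([1825, 384, 335]) cube([92, 822, 21]);
translate([1959, 384, 335]) cube([92, 822, 21]);
translate([2093, 384, 335]) cube([92, 822, 21]);


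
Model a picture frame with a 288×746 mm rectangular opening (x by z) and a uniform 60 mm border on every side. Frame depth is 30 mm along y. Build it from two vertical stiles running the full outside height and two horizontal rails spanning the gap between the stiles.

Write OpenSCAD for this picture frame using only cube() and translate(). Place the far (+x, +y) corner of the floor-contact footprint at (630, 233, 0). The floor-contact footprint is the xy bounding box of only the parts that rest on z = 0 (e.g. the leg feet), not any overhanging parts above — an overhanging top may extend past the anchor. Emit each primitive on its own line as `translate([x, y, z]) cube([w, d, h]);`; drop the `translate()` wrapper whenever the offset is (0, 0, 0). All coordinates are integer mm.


translate([222, 203, 0]) cube([60, 30, 866]);
translate([570, 203, 0]) cube([60, 30, 866]);
translate([282, 203, 0]) cube([288, 30, 60]);
translate([282, 203, 806]) cube([288, 30, 60]);


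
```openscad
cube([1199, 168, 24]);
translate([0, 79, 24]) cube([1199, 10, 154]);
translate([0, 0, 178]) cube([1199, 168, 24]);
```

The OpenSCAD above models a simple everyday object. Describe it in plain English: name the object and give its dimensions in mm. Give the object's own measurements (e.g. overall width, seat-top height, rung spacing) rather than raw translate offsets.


An I-beam lying along x, 1199 mm long. Overall section height 202 mm. Two flanges 168 mm wide (y) and 24 mm thick, one on the floor and one at the top; a web 10 mm thick runs between them, centred on the flange width.


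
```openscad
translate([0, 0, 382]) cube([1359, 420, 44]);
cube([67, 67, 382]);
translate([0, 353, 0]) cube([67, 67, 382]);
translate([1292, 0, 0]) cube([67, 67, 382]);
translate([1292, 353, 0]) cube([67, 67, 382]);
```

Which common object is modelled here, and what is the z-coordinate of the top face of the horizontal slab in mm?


A bench. The seat-top height is 426 mm.

A long slab on four corner posts — a bench. The slab sits at z = 382 with thickness 44, so the top is 382 + 44 = 426 mm.


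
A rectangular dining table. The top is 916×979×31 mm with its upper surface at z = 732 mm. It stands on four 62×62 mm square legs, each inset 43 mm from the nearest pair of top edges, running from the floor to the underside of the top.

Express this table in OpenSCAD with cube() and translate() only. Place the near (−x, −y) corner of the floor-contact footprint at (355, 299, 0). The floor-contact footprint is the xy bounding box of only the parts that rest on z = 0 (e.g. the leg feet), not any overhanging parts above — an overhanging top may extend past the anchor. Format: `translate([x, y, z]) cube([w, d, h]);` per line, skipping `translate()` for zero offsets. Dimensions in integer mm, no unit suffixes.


// leg_h = 732 - 31 = 701
translate([312, 256, 701]) cube([916, 979, 31]);
translate([355, 299, 0]) cube([62, 62, 701]);
translate([1123, 299, 0]) cube([62, 62, 701]);
translate([355, 1130, 0]) cube([62, 62, 701]);
translate([1123, 1130, 0]) cube([62, 62, 701]);


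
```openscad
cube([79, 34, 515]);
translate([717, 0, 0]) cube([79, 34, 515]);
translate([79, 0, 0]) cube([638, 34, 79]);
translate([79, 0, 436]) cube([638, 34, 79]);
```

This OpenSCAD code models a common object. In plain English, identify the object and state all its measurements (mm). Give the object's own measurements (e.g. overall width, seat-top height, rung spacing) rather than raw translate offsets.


A rectangular picture frame lying in the x–z plane (depth along y). The opening is 638 mm wide (x) by 357 mm tall (z), surrounded by a border 79 mm wide on all four sides. The frame is 34 mm deep and is made of two full-height vertical stiles with two horizontal rails fitted between them.


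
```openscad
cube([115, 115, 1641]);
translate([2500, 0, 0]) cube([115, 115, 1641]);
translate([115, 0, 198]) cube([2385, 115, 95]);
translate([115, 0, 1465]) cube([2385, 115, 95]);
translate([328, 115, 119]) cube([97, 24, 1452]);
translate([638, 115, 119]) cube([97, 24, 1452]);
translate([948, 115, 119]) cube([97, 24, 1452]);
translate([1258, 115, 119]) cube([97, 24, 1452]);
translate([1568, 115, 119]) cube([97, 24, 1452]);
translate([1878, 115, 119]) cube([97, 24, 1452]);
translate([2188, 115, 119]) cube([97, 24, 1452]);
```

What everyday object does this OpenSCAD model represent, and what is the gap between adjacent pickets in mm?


A fence section. The picket gap is 213 mm.

Two posts, two rails, 7 pickets — a fence section. Span 2385 mm holds 7 pickets of 97 mm with 8 equal gaps: ⌊(2385 − 7·97) / 8⌋ = 213 mm.


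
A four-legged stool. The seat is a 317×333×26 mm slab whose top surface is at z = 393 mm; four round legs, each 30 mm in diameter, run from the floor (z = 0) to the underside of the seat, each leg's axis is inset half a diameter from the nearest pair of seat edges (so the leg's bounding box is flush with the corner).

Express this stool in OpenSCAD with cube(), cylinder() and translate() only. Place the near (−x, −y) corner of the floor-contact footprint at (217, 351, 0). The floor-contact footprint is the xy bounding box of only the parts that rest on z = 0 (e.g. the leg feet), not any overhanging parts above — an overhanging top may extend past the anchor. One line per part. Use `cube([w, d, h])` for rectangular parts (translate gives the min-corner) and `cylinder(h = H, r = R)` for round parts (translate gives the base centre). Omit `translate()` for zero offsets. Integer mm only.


translate([217, 351, 367]) cube([317, 333, 26]);
translate([232, 366, 0]) cylinder(h = 367, r = 15);
translate([519, 366, 0]) cylinder(h = 367, r = 15);
translate([232, 669, 0]) cylinder(h = 367, r = 15);
translate([519, 669, 0]) cylinder(h = 367, r = 15);


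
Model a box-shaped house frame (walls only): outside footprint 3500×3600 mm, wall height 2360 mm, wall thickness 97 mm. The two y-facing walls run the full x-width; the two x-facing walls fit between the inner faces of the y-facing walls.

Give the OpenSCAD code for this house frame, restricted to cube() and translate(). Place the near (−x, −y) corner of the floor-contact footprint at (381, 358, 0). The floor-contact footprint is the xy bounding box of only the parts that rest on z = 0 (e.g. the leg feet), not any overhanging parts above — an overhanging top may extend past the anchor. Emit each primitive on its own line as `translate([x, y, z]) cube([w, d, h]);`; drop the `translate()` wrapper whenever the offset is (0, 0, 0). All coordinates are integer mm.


translate([381, 358, 0]) cube([3500, 97, 2360]);
translate([381, 3861, 0]) cube([3500, 97, 2360]);
translate([381, 455, 0]) cube([97, 3406, 2360]);
translate([3784, 455, 0]) cube([97, 3406, 2360]);


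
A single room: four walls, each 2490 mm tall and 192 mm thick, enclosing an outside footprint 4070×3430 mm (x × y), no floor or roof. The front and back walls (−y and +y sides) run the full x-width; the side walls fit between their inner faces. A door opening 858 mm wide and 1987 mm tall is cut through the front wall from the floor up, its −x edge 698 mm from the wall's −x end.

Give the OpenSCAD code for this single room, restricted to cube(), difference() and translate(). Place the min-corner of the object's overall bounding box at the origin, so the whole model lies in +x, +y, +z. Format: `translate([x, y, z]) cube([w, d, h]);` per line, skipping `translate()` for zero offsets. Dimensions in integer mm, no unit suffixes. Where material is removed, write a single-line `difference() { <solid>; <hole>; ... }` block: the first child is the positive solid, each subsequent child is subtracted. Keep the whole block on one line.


difference() { cube([4070, 192, 2490]); translate([698, 0, 0]) cube([858, 192, 1987]); }
translate([0, 3238, 0]) cube([4070, 192, 2490]);
translate([0, 192, 0]) cube([192, 3046, 2490]);
translate([3878, 192, 0]) cube([192, 3046, 2490]);


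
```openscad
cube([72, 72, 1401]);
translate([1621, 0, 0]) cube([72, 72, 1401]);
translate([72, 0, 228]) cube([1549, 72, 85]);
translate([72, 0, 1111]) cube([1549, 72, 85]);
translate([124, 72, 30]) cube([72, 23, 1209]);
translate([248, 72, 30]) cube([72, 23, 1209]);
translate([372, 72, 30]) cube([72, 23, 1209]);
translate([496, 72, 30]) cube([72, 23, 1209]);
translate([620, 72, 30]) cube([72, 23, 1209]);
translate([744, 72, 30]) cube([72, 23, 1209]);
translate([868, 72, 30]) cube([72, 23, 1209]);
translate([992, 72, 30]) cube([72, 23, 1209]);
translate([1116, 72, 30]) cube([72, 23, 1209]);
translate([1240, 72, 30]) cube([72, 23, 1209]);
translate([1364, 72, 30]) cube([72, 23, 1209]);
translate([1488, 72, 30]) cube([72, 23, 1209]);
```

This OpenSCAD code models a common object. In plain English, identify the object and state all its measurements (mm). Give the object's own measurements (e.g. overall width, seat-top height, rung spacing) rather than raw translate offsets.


A fence section. Two 72×72 mm posts, 1401 mm tall, stand on the floor with a clear span of 1549 mm between their inner faces. Two horizontal rails of 72×85 mm section span the gap between the posts with their undersides at z = 228 mm and z = 1111 mm, flush with the posts' −y face. 12 pickets, each 72 mm wide, 23 mm thick and 1209 mm tall, are fixed to the +y face of the rails with their bottoms at z = 30 mm, spaced across the span with a 52 mm gap after the −x post and between neighbouring pickets, with 61 mm left before the +x post.


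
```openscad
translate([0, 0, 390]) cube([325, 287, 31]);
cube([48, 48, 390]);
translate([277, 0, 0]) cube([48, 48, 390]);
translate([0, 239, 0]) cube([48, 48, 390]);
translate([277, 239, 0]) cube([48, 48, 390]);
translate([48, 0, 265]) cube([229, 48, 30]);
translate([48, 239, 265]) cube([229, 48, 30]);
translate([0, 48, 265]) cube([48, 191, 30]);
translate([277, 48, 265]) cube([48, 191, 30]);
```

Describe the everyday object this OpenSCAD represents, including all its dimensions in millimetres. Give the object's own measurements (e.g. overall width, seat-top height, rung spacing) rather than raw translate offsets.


A simple wooden stool: a rectangular seat 325 mm (x) by 287 mm (y), 31 mm thick, top face at z = 421 mm, on four square legs, each 48×48 mm in cross-section. The legs rest on z = 0, each flush with a corner of the seat. Four stretchers, 48 mm wide and 30 mm tall, connect adjacent legs with their undersides at z = 265 mm, each running between the inner faces of the legs it joins and aligned with the legs' outer faces on the other axis.


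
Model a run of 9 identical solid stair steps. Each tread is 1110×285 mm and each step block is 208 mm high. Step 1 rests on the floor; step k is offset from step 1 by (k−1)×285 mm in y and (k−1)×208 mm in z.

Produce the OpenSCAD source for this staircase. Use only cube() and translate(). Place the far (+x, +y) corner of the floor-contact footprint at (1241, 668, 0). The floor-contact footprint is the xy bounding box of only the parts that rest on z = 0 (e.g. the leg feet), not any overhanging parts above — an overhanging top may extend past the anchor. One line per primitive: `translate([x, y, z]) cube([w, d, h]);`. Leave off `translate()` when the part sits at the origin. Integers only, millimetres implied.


translate([131, 383, 0]) cube([1110, 285, 208]);
translate([131, 668, 208]) cube([1110, 285, 208]);
translate([131, 953, 416]) cube([1110, 285, 208]);
translate([131, 1238, 624]) cube([1110, 285, 208]);
translate([131, 1523, 832]) cube([1110, 285, 208]);
translate([131, 1808, 1040]) cube([1110, 285, 208]);
translate([131, 2093, 1248]) cube([1110, 285, 208]);
translate([131, 2378, 1456]) cube([1110, 285, 208]);
translate([131, 2663, 1664]) cube([1110, 285, 208]);


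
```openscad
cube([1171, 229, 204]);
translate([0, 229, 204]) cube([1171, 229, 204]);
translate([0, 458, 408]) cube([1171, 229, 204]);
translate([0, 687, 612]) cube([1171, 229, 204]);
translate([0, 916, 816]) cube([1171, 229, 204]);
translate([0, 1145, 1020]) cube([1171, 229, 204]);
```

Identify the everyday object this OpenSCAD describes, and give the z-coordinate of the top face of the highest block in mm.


A staircase. The total rise is 1224 mm.

6 identical blocks, each offset up and back from the previous — a staircase. Each step is 204 mm tall and there are 6 of them, so the total rise is 6 × 204 = 1224 mm.


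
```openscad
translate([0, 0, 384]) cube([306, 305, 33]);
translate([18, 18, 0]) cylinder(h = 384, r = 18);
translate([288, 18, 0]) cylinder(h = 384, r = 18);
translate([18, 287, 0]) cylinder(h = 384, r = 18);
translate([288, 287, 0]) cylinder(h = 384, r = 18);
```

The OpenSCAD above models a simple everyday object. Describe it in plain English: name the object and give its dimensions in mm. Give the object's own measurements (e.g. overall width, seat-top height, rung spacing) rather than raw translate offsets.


A simple wooden stool: a rectangular seat 306 mm (x) by 305 mm (y), 33 mm thick, top face at z = 417 mm, on four round legs, each 36 mm in diameter. The legs rest on z = 0, each leg's axis is inset half a diameter from the nearest pair of seat edges (so the leg's bounding box is flush with the corner).


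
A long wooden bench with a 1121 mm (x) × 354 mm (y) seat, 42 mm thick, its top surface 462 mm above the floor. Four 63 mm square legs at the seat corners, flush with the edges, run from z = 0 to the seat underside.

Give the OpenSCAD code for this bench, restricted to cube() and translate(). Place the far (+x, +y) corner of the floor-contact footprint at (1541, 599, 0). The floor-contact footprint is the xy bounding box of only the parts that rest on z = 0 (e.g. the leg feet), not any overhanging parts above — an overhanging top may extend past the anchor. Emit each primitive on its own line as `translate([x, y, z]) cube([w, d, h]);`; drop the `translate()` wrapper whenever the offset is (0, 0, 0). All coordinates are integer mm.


translate([420, 245, 420]) cube([1121, 354, 42]);
translate([420, 245, 0]) cube([63, 63, 420]);
translate([420, 536, 0]) cube([63, 63, 420]);
translate([1478, 245, 0]) cube([63, 63, 420]);
translate([1478, 536, 0]) cube([63, 63, 420]);


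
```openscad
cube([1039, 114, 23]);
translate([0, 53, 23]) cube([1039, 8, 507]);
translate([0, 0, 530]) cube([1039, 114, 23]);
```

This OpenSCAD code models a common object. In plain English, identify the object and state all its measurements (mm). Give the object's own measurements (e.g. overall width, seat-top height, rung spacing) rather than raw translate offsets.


An I-beam lying along x, 1039 mm long. Overall section height 553 mm. Two flanges 114 mm wide (y) and 23 mm thick, one on the floor and one at the top; a web 8 mm thick runs between them, centred on the flange width.


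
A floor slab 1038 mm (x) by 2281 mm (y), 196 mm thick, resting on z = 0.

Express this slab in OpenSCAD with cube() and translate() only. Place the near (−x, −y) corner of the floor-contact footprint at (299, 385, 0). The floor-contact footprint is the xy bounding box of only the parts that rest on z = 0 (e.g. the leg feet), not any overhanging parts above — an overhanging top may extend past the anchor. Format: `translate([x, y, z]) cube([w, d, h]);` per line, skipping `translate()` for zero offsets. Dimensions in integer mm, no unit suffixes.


translate([299, 385, 0]) cube([1038, 2281, 196]);


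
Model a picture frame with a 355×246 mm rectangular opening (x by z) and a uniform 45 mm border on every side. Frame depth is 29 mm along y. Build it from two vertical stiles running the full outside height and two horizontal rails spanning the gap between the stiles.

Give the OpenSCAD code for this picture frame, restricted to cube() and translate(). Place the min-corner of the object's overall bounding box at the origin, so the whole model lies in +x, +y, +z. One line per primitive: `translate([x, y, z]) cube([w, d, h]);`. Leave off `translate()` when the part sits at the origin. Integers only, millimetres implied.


cube([45, 29, 336]);
translate([400, 0, 0]) cube([45, 29, 336]);
translate([45, 0, 0]) cube([355, 29, 45]);
translate([45, 0, 291]) cube([355, 29, 45]);


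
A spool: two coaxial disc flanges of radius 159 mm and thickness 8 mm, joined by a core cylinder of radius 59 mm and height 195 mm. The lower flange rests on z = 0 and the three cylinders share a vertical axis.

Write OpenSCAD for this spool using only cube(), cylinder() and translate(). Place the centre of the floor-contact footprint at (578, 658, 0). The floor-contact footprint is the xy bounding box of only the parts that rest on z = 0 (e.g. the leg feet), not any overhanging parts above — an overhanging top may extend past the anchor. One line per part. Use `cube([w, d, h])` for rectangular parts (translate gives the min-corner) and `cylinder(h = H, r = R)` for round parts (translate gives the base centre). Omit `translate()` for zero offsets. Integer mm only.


translate([578, 658, 0]) cylinder(h = 8, r = 159);
translate([578, 658, 8]) cylinder(h = 195, r = 59);
translate([578, 658, 203]) cylinder(h = 8, r = 159);


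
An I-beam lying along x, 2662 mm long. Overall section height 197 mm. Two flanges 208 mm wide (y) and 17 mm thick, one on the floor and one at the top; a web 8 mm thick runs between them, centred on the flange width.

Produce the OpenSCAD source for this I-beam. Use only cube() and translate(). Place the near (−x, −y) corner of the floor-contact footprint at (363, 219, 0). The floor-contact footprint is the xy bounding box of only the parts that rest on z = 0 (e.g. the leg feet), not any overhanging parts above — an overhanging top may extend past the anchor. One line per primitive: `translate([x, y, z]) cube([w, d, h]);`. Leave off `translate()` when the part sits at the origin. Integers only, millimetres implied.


translate([363, 219, 0]) cube([2662, 208, 17]);
translate([363, 319, 17]) cube([2662, 8, 163]);
translate([363, 219, 180]) cube([2662, 208, 17]);


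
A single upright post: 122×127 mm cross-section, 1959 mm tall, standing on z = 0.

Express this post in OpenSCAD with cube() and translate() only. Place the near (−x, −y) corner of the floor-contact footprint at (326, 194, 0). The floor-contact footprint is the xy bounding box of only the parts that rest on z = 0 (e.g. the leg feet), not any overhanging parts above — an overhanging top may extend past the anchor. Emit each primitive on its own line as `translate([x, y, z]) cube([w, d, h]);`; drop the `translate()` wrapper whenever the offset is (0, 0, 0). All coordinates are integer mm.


translate([326, 194, 0]) cube([122, 127, 1959]);


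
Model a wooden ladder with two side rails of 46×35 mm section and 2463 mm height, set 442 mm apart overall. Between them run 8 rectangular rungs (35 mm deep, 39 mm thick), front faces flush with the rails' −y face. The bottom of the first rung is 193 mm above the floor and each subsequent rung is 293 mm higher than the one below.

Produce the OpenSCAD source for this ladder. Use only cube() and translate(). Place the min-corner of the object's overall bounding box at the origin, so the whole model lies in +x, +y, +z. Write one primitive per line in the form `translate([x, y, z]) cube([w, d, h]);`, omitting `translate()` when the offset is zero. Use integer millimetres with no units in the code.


cube([46, 35, 2463]);
translate([396, 0, 0]) cube([46, 35, 2463]);
translate([46, 0, 193]) cube([350, 35, 39]);
translate([46, 0, 486]) cube([350, 35, 39]);
translate([46, 0, 779]) cube([350, 35, 39]);
translate([46, 0, 1072]) cube([350, 35, 39]);
translate([46, 0, 1365]) cube([350, 35, 39]);
translate([46, 0, 1658]) cube([350, 35, 39]);
translate([46, 0, 1951]) cube([350, 35, 39]);
translate([46, 0, 2244]) cube([350, 35, 39]);


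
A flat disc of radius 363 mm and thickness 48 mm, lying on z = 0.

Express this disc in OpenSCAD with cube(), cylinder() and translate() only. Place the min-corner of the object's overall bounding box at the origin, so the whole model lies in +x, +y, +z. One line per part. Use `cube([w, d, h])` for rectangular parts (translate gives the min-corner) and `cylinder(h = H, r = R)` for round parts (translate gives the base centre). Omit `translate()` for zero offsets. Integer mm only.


translate([363, 363, 0]) cylinder(h = 48, r = 363);


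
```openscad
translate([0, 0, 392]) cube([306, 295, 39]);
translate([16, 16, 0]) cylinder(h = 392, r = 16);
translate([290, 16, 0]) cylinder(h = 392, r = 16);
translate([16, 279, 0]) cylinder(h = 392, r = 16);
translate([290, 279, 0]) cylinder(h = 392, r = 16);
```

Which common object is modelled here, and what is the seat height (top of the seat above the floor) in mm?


A stool. The seat height is 431 mm.

A 306×295×39 slab at z = 392 on four corner cylinders — a stool. The seat top is 392 + 39 = 431 mm.


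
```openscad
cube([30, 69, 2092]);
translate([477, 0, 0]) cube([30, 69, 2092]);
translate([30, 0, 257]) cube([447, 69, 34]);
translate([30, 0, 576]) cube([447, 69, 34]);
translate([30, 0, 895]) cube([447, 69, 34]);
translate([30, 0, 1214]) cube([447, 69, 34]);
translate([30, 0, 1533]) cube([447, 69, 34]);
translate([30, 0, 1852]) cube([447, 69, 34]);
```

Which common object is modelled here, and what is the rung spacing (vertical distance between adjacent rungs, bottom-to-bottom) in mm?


A ladder. The rung spacing is 319 mm.

Two tall 30×69 posts with 6 short bars between them — a ladder. Adjacent rungs sit at z = 257 and z = 576, so the spacing is 576 − 257 = 319 mm.
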